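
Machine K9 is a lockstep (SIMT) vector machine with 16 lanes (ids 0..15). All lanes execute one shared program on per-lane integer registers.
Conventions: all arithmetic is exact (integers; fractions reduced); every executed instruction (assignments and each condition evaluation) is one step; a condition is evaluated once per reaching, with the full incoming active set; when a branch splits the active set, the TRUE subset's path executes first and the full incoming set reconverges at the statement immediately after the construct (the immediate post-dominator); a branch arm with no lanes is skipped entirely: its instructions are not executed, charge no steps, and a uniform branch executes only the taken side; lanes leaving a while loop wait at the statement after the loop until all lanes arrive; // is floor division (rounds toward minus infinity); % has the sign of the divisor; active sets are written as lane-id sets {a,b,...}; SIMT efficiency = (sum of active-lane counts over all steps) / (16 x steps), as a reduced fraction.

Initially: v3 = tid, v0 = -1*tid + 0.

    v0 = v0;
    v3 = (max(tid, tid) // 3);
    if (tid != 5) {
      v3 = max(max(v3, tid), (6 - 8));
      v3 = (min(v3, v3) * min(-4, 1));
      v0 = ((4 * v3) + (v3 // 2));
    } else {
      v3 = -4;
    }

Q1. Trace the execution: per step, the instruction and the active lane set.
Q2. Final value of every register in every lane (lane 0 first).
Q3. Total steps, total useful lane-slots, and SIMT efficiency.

step 0: v0 <- v0                     {0,1,2,3,4,5,6,7,8,9,10,11,12,13,14,15}
step 1: v3 <- (max(tid, tid) // 3)   {0,1,2,3,4,5,6,7,8,9,10,11,12,13,14,15}
step 2: eval (tid != 5)              {0,1,2,3,4,5,6,7,8,9,10,11,12,13,14,15}
step 3: v3 <- max(max(v3, tid), (6 - 8)) {0,1,2,3,4,6,7,8,9,10,11,12,13,14,15}
step 4: v3 <- (min(v3, v3) * min(-4, 1)) {0,1,2,3,4,6,7,8,9,10,11,12,13,14,15}
step 5: v0 <- ((4 * v3) + (v3 // 2)) {0,1,2,3,4,6,7,8,9,10,11,12,13,14,15}
step 6: v3 <- -4                     {5}

Answer: 7 steps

v3: 0,-4,-8,-12,-16,-4,-24,-28,-32,-36,-40,-44,-48,-52,-56,-60
v0: 0,-18,-36,-54,-72,-5,-108,-126,-144,-162,-180,-198,-216,-234,-252,-270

steps = 7; useful = 94; efficiency = 94/112 = 47/56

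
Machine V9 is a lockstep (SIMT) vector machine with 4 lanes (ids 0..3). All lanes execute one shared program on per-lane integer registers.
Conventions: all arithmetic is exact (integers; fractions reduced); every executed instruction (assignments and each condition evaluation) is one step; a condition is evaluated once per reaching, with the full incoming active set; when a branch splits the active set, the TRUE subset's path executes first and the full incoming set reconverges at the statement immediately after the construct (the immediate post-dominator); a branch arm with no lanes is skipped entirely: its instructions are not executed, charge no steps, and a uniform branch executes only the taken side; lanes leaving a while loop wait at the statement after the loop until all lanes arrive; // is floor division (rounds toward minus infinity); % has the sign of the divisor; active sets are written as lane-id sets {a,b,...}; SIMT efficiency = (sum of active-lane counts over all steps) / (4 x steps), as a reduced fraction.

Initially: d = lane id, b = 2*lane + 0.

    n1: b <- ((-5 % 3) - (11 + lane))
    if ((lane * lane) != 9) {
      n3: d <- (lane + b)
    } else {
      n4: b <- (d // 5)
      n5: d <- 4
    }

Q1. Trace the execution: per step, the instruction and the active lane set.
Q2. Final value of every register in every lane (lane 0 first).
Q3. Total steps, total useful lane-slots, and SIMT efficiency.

step 0: b <- ((-5 % 3) - (11 + lane)) {0,1,2,3}
step 1: eval ((lane * lane) != 9)    {0,1,2,3}
step 2: d <- (lane + b)              {0,1,2}
step 3: b <- (d // 5)                {3}
step 4: d <- 4                       {3}

Answer: 5 steps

d: -10,-10,-10,4
b: -10,-11,-12,0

steps = 5; useful = 13; efficiency = 13/20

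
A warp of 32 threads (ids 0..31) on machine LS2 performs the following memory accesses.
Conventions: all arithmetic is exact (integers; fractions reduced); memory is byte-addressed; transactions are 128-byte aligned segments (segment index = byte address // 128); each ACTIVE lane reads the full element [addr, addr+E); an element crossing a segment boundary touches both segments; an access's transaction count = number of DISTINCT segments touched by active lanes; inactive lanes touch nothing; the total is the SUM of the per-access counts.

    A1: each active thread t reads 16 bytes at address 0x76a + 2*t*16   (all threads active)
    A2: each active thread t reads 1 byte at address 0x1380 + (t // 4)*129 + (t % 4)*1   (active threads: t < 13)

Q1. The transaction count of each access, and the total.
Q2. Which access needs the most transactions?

A1: 9 transactions
A2: 4 transactions

Answer: 9,4; total 13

Answer: A1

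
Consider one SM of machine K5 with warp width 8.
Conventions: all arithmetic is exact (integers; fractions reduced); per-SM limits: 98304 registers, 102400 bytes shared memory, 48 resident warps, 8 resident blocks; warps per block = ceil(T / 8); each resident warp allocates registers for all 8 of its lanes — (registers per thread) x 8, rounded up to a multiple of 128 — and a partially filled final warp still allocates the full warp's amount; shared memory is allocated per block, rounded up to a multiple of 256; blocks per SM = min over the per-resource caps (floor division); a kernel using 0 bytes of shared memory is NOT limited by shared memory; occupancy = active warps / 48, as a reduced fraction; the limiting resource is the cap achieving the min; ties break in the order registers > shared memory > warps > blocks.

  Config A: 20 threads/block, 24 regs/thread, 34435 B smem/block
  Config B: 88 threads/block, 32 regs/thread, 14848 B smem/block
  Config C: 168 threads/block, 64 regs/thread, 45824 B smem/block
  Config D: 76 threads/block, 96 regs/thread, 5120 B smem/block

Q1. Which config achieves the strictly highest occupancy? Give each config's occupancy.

occupancies: A 1/8, B 11/12, C 7/8, D 5/6

Answer: B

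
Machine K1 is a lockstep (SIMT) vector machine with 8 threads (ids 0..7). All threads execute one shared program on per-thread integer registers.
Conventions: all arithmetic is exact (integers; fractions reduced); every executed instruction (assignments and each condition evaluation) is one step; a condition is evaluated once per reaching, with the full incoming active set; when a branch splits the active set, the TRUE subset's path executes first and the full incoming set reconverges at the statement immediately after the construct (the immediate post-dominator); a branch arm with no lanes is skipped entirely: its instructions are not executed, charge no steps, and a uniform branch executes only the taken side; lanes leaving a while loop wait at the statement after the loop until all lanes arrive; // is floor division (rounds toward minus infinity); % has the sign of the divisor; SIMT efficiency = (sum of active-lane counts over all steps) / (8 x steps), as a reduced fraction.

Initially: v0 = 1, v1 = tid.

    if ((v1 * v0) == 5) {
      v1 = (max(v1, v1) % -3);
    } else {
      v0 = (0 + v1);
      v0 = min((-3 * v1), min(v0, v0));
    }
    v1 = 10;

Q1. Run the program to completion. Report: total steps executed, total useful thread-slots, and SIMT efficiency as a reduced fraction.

Answer: 5 steps, 31 useful, 31/40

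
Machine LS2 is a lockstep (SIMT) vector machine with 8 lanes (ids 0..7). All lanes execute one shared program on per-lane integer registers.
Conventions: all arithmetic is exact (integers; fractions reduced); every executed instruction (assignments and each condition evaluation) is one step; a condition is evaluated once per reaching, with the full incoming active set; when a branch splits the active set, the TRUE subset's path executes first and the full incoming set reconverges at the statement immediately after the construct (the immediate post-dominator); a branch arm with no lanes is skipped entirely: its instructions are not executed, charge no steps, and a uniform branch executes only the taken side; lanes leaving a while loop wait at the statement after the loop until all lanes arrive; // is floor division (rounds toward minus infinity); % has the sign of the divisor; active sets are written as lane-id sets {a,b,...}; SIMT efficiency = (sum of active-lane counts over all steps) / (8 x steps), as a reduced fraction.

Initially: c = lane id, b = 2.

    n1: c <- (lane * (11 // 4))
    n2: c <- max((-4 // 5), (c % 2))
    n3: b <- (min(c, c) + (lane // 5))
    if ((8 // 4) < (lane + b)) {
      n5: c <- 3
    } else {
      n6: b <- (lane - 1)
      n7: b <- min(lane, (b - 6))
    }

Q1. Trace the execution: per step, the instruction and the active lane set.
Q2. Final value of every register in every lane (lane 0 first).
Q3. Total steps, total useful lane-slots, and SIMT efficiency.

step 0: c <- (lane * (11 // 4))      {0,1,2,3,4,5,6,7}
step 1: c <- max((-4 // 5), (c % 2)) {0,1,2,3,4,5,6,7}
step 2: b <- (min(c, c) + (lane // 5)) {0,1,2,3,4,5,6,7}
step 3: eval ((8 // 4) < (lane + b)) {0,1,2,3,4,5,6,7}
step 4: c <- 3                       {3,4,5,6,7}
step 5: b <- (lane - 1)              {0,1,2}
step 6: b <- min(lane, (b - 6))      {0,1,2}

Answer: 7 steps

c: 0,0,0,3,3,3,3,3
b: -7,-6,-5,0,0,1,1,1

steps = 7; useful = 43; efficiency = 43/56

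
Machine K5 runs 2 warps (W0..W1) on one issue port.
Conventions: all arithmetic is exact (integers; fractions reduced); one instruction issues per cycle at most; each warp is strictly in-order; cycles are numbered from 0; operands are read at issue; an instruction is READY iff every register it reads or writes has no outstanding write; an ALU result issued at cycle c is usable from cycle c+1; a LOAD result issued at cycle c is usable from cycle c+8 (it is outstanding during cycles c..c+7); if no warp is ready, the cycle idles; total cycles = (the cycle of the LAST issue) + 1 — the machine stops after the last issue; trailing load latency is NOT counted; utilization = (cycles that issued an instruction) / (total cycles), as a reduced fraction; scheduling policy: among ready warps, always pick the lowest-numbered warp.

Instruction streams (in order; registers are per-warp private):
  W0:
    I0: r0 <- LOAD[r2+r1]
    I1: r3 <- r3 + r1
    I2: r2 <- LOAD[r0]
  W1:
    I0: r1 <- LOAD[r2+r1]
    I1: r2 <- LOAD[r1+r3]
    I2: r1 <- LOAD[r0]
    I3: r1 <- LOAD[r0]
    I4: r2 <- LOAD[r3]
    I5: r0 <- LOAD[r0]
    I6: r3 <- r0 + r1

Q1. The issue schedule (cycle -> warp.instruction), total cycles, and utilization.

cycle 0: W0.I0
cycle 1: W0.I1
cycle 2: W1.I0
cycle 3: idle
cycle 4: idle
cycle 5: idle
cycle 6: idle
cycle 7: idle
cycle 8: W0.I2
cycle 9: idle
cycle 10: W1.I1
cycle 11: W1.I2
cycle 12: idle
cycle 13: idle
cycle 14: idle
cycle 15: idle
cycle 16: idle
cycle 17: idle
cycle 18: idle
cycle 19: W1.I3
cycle 20: W1.I4
cycle 21: W1.I5
cycle 22: idle
cycle 23: idle
cycle 24: idle
cycle 25: idle
cycle 26: idle
cycle 27: idle
cycle 28: idle
cycle 29: W1.I6

Answer: 30 cycles, utilization 1/3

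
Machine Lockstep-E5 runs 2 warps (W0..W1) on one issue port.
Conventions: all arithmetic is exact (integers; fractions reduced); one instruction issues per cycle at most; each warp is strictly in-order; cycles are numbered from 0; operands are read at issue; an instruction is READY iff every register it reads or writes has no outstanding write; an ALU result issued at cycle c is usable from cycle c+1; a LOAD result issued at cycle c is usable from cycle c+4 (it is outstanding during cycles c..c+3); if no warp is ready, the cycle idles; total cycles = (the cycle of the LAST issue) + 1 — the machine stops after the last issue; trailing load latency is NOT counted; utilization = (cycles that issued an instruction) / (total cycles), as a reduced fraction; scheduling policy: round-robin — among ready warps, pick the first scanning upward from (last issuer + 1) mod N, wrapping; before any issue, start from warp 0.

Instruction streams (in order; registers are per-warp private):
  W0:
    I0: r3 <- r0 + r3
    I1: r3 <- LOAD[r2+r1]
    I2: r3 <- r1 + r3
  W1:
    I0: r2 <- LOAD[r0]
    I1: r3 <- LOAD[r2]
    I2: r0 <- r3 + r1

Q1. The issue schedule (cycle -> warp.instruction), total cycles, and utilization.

cycle 0: W0.I0
cycle 1: W1.I0
cycle 2: W0.I1
cycle 3: idle
cycle 4: idle
cycle 5: W1.I1
cycle 6: W0.I2
cycle 7: idle
cycle 8: idle
cycle 9: W1.I2

Answer: 10 cycles, utilization 3/5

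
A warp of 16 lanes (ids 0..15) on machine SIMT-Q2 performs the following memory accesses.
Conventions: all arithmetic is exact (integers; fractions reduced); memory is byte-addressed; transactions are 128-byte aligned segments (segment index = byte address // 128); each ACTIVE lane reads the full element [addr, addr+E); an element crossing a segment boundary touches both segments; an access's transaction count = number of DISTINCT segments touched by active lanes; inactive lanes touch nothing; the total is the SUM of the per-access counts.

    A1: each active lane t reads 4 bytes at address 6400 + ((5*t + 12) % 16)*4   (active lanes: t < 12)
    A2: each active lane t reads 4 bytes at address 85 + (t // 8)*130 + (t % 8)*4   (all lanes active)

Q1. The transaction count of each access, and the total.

A1: 1 transaction
A2: 2 transactions

Answer: 1,2; total 3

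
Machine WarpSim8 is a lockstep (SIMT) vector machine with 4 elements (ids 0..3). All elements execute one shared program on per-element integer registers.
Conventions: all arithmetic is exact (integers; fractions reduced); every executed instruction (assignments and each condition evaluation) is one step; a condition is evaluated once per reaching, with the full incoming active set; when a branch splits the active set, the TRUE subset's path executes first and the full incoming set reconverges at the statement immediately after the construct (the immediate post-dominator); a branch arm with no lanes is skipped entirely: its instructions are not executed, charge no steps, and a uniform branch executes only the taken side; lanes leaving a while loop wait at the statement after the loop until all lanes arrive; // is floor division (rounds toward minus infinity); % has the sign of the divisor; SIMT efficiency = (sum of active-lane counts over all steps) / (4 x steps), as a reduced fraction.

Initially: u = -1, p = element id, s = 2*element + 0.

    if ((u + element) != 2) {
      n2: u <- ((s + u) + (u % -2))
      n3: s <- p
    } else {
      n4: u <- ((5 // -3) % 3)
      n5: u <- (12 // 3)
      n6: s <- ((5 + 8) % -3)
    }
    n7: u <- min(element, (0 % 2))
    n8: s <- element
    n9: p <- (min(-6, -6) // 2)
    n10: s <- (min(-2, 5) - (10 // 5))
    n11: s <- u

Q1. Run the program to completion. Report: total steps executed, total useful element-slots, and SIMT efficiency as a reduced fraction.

Answer: 11 steps, 33 useful, 3/4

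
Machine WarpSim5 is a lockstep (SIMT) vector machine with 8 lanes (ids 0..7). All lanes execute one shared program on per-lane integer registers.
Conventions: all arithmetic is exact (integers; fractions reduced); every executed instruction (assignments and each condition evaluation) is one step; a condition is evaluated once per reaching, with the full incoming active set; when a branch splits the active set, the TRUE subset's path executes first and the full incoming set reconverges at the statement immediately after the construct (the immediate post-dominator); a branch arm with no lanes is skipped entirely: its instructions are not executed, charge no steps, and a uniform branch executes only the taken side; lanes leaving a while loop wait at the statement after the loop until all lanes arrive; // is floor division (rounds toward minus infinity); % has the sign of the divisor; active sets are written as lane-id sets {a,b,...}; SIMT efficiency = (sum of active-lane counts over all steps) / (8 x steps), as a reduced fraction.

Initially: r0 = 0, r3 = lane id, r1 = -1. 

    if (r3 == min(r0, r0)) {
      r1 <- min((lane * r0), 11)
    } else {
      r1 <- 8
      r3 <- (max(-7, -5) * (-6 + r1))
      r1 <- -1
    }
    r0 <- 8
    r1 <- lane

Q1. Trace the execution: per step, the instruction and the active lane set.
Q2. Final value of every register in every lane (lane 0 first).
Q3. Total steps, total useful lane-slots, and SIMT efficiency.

step 0: eval (r3 == min(r0, r0))     {0,1,2,3,4,5,6,7}
step 1: r1 <- min((lane * r0), 11)   {0}
step 2: r1 <- 8                      {1,2,3,4,5,6,7}
step 3: r3 <- (max(-7, -5) * (-6 + r1)) {1,2,3,4,5,6,7}
step 4: r1 <- -1                     {1,2,3,4,5,6,7}
step 5: r0 <- 8                      {0,1,2,3,4,5,6,7}
step 6: r1 <- lane                   {0,1,2,3,4,5,6,7}

Answer: 7 steps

r0: 8,8,8,8,8,8,8,8
r3: 0,-10,-10,-10,-10,-10,-10,-10
r1: 0,1,2,3,4,5,6,7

steps = 7; useful = 46; efficiency = 46/56 = 23/28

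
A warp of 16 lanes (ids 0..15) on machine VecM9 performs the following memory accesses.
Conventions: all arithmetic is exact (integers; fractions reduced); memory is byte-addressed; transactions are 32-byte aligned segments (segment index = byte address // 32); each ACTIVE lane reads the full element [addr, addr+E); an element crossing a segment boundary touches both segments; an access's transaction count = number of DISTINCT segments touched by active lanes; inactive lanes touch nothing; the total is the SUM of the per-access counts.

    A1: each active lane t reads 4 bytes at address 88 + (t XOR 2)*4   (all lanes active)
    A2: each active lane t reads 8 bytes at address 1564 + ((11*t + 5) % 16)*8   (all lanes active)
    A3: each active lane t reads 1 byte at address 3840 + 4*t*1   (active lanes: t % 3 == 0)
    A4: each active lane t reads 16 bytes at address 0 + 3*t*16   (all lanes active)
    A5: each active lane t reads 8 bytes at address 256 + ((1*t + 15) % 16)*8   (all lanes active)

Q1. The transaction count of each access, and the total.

A1: 3 transactions
A2: 5 transactions
A3: 2 transactions
A4: 16 transactions
A5: 4 transactions

Answer: 3,5,2,16,4; total 30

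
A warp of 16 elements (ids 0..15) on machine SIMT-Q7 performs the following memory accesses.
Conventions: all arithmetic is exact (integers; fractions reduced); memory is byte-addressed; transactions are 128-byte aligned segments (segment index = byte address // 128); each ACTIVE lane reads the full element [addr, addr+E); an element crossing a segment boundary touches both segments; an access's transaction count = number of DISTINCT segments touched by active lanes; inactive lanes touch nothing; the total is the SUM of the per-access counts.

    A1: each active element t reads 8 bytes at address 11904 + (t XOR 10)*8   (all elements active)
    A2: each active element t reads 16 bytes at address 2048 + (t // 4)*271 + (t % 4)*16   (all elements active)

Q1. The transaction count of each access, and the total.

A1: 1 transaction
A2: 4 transactions

Answer: 1,4; total 5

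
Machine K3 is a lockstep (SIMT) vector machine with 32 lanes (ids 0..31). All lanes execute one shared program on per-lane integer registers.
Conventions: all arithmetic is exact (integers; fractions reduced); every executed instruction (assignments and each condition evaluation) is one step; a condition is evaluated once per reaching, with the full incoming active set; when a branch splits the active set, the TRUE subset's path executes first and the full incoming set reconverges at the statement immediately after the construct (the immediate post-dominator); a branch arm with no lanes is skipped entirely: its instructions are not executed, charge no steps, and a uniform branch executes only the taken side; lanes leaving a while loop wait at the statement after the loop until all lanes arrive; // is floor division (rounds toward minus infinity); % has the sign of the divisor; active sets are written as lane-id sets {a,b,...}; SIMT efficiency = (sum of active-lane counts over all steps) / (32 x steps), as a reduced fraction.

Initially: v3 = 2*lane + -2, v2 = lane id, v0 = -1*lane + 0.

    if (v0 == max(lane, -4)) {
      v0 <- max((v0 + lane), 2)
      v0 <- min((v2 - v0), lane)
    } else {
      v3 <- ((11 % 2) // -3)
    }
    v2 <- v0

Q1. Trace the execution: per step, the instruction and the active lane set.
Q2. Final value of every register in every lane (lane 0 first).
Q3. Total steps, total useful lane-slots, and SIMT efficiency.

step 0: eval (v0 == max(lane, -4))   {0,1,2,3,4,5,6,7,8,9,10,11,12,13,14,15,16,17,18,19,20,21,22,23,24,25,26,27,28,29,30,31}
step 1: v0 <- max((v0 + lane), 2)    {0}
step 2: v0 <- min((v2 - v0), lane)   {0}
step 3: v3 <- ((11 % 2) // -3)       {1,2,3,4,5,6,7,8,9,10,11,12,13,14,15,16,17,18,19,20,21,22,23,24,25,26,27,28,29,30,31}
step 4: v2 <- v0                     {0,1,2,3,4,5,6,7,8,9,10,11,12,13,14,15,16,17,18,19,20,21,22,23,24,25,26,27,28,29,30,31}

Answer: 5 steps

v3: -2,-1,-1,-1,-1,-1,-1,-1,-1,-1,-1,-1,-1,-1,-1,-1,-1,-1,-1,-1,-1,-1,-1,-1,-1,-1,-1,-1,-1,-1,-1,-1
v2: -2,-1,-2,-3,-4,-5,-6,-7,-8,-9,-10,-11,-12,-13,-14,-15,-16,-17,-18,-19,-20,-21,-22,-23,-24,-25,-26,-27,-28,-29,-30,-31
v0: -2,-1,-2,-3,-4,-5,-6,-7,-8,-9,-10,-11,-12,-13,-14,-15,-16,-17,-18,-19,-20,-21,-22,-23,-24,-25,-26,-27,-28,-29,-30,-31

steps = 5; useful = 97; efficiency = 97/160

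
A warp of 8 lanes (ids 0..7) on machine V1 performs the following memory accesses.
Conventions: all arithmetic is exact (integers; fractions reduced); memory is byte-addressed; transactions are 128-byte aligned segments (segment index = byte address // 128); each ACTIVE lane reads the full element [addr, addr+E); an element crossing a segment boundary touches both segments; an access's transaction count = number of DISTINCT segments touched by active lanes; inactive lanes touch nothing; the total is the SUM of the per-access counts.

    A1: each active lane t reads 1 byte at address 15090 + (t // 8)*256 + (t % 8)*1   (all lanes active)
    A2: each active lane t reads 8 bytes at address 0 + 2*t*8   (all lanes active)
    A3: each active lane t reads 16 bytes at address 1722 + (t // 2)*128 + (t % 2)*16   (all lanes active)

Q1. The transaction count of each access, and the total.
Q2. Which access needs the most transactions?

A1: 1 transaction
A2: 1 transaction
A3: 4 transactions

Answer: 1,1,4; total 6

Answer: A3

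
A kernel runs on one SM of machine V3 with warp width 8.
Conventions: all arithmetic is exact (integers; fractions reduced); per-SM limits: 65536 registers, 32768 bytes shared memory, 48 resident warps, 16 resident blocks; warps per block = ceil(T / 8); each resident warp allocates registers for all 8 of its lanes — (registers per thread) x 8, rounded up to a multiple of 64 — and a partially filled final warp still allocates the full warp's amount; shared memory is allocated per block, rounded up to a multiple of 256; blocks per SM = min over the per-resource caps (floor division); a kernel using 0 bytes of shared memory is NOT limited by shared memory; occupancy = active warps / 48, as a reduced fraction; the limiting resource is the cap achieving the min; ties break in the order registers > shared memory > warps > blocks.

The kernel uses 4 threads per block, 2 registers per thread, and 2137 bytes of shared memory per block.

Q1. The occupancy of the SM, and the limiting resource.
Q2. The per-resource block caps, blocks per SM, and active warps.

Answer: occupancy 7/24, limited by shared memory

registers: 1024 blocks
shared memory: 14 blocks
warps: 48 blocks
blocks: 16 blocks

Answer: 14 blocks, 14 active warps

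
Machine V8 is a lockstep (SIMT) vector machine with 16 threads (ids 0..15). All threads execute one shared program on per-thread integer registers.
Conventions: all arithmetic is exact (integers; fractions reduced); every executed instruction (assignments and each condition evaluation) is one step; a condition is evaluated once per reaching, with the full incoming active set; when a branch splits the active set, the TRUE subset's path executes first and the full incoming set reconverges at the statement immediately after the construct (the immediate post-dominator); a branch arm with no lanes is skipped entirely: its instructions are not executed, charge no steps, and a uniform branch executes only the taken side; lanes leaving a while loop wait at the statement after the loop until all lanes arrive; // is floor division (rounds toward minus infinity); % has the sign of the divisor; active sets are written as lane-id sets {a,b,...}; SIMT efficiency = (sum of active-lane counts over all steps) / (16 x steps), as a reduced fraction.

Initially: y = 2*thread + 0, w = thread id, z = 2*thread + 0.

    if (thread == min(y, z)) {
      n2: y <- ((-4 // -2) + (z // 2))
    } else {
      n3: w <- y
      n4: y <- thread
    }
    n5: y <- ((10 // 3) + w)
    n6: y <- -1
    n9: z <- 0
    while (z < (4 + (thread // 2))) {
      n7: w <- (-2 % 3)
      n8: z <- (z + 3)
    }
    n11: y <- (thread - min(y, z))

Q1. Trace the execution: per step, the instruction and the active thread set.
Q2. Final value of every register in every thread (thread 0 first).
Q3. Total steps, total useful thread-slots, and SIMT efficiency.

step 0: eval (thread == min(y, z))   {0,1,2,3,4,5,6,7,8,9,10,11,12,13,14,15}
step 1: y <- ((-4 // -2) + (z // 2)) {0}
step 2: w <- y                       {1,2,3,4,5,6,7,8,9,10,11,12,13,14,15}
step 3: y <- thread                  {1,2,3,4,5,6,7,8,9,10,11,12,13,14,15}
step 4: y <- ((10 // 3) + w)         {0,1,2,3,4,5,6,7,8,9,10,11,12,13,14,15}
step 5: y <- -1                      {0,1,2,3,4,5,6,7,8,9,10,11,12,13,14,15}
step 6: z <- 0                       {0,1,2,3,4,5,6,7,8,9,10,11,12,13,14,15}
step 7: eval (z < (4 + (thread // 2))) {0,1,2,3,4,5,6,7,8,9,10,11,12,13,14,15}
step 8: w <- (-2 % 3)                {0,1,2,3,4,5,6,7,8,9,10,11,12,13,14,15}
step 9: z <- (z + 3)                 {0,1,2,3,4,5,6,7,8,9,10,11,12,13,14,15}
step 10: eval (z < (4 + (thread // 2))) {0,1,2,3,4,5,6,7,8,9,10,11,12,13,14,15}
step 11: w <- (-2 % 3)                {0,1,2,3,4,5,6,7,8,9,10,11,12,13,14,15}
step 12: z <- (z + 3)                 {0,1,2,3,4,5,6,7,8,9,10,11,12,13,14,15}
step 13: eval (z < (4 + (thread // 2))) {0,1,2,3,4,5,6,7,8,9,10,11,12,13,14,15}
step 14: w <- (-2 % 3)                {6,7,8,9,10,11,12,13,14,15}
step 15: z <- (z + 3)                 {6,7,8,9,10,11,12,13,14,15}
step 16: eval (z < (4 + (thread // 2))) {6,7,8,9,10,11,12,13,14,15}
step 17: w <- (-2 % 3)                {12,13,14,15}
step 18: z <- (z + 3)                 {12,13,14,15}
step 19: eval (z < (4 + (thread // 2))) {12,13,14,15}
step 20: y <- (thread - min(y, z))    {0,1,2,3,4,5,6,7,8,9,10,11,12,13,14,15}

Answer: 21 steps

y: 1,2,3,4,5,6,7,8,9,10,11,12,13,14,15,16
w: 1,1,1,1,1,1,1,1,1,1,1,1,1,1,1,1
z: 6,6,6,6,6,6,9,9,9,9,9,9,12,12,12,12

steps = 21; useful = 265; efficiency = 265/336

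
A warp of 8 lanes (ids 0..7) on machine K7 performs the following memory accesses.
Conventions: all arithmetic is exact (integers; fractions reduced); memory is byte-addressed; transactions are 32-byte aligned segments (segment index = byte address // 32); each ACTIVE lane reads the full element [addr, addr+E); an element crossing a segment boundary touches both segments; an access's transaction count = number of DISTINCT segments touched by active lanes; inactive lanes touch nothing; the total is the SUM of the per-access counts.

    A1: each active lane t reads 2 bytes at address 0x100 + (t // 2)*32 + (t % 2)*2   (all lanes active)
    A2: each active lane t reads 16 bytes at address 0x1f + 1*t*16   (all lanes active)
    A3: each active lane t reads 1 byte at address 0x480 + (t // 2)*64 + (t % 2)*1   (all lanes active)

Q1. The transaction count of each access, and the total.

A1: 4 transactions
A2: 5 transactions
A3: 4 transactions

Answer: 4,5,4; total 13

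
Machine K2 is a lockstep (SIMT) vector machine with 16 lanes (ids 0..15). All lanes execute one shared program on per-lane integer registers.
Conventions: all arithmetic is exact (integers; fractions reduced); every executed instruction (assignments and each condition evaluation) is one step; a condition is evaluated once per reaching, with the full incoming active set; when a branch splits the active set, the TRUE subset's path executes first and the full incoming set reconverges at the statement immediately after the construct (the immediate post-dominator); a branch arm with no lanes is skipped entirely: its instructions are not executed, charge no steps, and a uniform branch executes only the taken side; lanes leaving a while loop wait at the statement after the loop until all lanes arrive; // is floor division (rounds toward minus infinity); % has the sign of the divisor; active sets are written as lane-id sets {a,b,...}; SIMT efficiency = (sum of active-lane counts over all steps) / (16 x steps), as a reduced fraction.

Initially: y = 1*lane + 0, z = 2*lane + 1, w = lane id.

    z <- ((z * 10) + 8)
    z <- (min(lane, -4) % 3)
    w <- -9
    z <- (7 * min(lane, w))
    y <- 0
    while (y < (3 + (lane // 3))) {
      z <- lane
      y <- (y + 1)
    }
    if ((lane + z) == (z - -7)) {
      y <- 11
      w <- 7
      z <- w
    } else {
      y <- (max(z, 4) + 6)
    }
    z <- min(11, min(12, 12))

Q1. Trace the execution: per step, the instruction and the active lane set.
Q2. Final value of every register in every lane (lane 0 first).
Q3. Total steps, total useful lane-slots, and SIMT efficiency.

step 0: z <- ((z * 10) + 8)          {0,1,2,3,4,5,6,7,8,9,10,11,12,13,14,15}
step 1: z <- (min(lane, -4) % 3)     {0,1,2,3,4,5,6,7,8,9,10,11,12,13,14,15}
step 2: w <- -9                      {0,1,2,3,4,5,6,7,8,9,10,11,12,13,14,15}
step 3: z <- (7 * min(lane, w))      {0,1,2,3,4,5,6,7,8,9,10,11,12,13,14,15}
step 4: y <- 0                       {0,1,2,3,4,5,6,7,8,9,10,11,12,13,14,15}
step 5: eval (y < (3 + (lane // 3))) {0,1,2,3,4,5,6,7,8,9,10,11,12,13,14,15}
step 6: z <- lane                    {0,1,2,3,4,5,6,7,8,9,10,11,12,13,14,15}
step 7: y <- (y + 1)                 {0,1,2,3,4,5,6,7,8,9,10,11,12,13,14,15}
step 8: eval (y < (3 + (lane // 3))) {0,1,2,3,4,5,6,7,8,9,10,11,12,13,14,15}
step 9: z <- lane                    {0,1,2,3,4,5,6,7,8,9,10,11,12,13,14,15}
step 10: y <- (y + 1)                 {0,1,2,3,4,5,6,7,8,9,10,11,12,13,14,15}
step 11: eval (y < (3 + (lane // 3))) {0,1,2,3,4,5,6,7,8,9,10,11,12,13,14,15}
step 12: z <- lane                    {0,1,2,3,4,5,6,7,8,9,10,11,12,13,14,15}
step 13: y <- (y + 1)                 {0,1,2,3,4,5,6,7,8,9,10,11,12,13,14,15}
step 14: eval (y < (3 + (lane // 3))) {0,1,2,3,4,5,6,7,8,9,10,11,12,13,14,15}
step 15: z <- lane                    {3,4,5,6,7,8,9,10,11,12,13,14,15}
step 16: y <- (y + 1)                 {3,4,5,6,7,8,9,10,11,12,13,14,15}
step 17: eval (y < (3 + (lane // 3))) {3,4,5,6,7,8,9,10,11,12,13,14,15}
step 18: z <- lane                    {6,7,8,9,10,11,12,13,14,15}
step 19: y <- (y + 1)                 {6,7,8,9,10,11,12,13,14,15}
step 20: eval (y < (3 + (lane // 3))) {6,7,8,9,10,11,12,13,14,15}
step 21: z <- lane                    {9,10,11,12,13,14,15}
step 22: y <- (y + 1)                 {9,10,11,12,13,14,15}
step 23: eval (y < (3 + (lane // 3))) {9,10,11,12,13,14,15}
step 24: z <- lane                    {12,13,14,15}
step 25: y <- (y + 1)                 {12,13,14,15}
step 26: eval (y < (3 + (lane // 3))) {12,13,14,15}
step 27: z <- lane                    {15}
step 28: y <- (y + 1)                 {15}
step 29: eval (y < (3 + (lane // 3))) {15}
step 30: eval ((lane + z) == (z - -7)) {0,1,2,3,4,5,6,7,8,9,10,11,12,13,14,15}
step 31: y <- 11                      {7}
step 32: w <- 7                       {7}
step 33: z <- w                       {7}
step 34: y <- (max(z, 4) + 6)         {0,1,2,3,4,5,6,8,9,10,11,12,13,14,15}
step 35: z <- min(11, min(12, 12))    {0,1,2,3,4,5,6,7,8,9,10,11,12,13,14,15}

Answer: 36 steps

y: 10,10,10,10,10,11,12,11,14,15,16,17,18,19,20,21
z: 11,11,11,11,11,11,11,11,11,11,11,11,11,11,11,11
w: -9,-9,-9,-9,-9,-9,-9,7,-9,-9,-9,-9,-9,-9,-9,-9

steps = 36; useful = 395; efficiency = 395/576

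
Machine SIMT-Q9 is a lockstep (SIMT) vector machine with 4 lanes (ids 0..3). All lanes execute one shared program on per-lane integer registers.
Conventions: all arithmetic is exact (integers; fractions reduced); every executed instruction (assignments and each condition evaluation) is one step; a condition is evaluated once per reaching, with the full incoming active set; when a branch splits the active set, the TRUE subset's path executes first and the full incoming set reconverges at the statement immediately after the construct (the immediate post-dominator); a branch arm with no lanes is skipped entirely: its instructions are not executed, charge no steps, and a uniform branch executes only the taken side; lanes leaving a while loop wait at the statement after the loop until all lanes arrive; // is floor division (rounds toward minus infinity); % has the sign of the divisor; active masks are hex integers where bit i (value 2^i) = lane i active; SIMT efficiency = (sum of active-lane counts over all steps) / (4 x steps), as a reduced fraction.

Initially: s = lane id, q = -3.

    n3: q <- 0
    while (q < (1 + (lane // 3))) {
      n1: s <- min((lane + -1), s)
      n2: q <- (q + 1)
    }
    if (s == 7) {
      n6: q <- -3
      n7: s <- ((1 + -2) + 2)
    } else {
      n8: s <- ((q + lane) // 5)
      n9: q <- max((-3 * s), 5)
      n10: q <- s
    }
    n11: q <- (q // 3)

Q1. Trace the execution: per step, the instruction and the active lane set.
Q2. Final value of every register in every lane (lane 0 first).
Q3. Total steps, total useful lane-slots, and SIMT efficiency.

step 0: q <- 0                       0xf
step 1: eval (q < (1 + (lane // 3))) 0xf
step 2: s <- min((lane + -1), s)     0xf
step 3: q <- (q + 1)                 0xf
step 4: eval (q < (1 + (lane // 3))) 0xf
step 5: s <- min((lane + -1), s)     0x8
step 6: q <- (q + 1)                 0x8
step 7: eval (q < (1 + (lane // 3))) 0x8
step 8: eval (s == 7)                0xf
step 9: s <- ((q + lane) // 5)       0xf
step 10: q <- max((-3 * s), 5)        0xf
step 11: q <- s                       0xf
step 12: q <- (q // 3)                0xf

Answer: 13 steps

s: 0,0,0,1
q: 0,0,0,0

steps = 13; useful = 43; efficiency = 43/52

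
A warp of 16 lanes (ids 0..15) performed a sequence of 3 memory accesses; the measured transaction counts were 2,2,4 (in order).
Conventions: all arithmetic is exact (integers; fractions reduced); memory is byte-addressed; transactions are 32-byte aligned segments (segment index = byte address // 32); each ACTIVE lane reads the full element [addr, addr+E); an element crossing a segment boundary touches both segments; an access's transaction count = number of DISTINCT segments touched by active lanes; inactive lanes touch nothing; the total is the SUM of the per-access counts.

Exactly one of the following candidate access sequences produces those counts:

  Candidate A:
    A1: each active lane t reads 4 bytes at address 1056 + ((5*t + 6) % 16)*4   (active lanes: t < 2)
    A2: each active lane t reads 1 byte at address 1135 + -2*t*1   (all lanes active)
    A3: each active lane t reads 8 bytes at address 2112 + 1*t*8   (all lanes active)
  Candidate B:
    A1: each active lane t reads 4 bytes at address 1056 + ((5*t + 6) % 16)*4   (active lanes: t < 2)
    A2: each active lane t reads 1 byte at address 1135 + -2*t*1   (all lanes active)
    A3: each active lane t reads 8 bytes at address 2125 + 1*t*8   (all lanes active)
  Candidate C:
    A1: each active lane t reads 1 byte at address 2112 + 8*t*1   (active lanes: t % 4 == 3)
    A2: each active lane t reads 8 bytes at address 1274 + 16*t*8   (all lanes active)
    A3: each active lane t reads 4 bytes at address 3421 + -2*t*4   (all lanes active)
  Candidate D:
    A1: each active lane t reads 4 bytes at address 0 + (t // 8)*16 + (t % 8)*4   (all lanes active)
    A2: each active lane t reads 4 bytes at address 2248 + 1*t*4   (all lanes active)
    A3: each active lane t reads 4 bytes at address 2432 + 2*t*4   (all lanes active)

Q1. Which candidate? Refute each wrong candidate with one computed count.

B: A3 gives 5 transactions, not 4
C: A1 gives 4 transactions, not 2
D: A2 gives 3 transactions, not 2
A: all counts match (2,2,4)

Answer: A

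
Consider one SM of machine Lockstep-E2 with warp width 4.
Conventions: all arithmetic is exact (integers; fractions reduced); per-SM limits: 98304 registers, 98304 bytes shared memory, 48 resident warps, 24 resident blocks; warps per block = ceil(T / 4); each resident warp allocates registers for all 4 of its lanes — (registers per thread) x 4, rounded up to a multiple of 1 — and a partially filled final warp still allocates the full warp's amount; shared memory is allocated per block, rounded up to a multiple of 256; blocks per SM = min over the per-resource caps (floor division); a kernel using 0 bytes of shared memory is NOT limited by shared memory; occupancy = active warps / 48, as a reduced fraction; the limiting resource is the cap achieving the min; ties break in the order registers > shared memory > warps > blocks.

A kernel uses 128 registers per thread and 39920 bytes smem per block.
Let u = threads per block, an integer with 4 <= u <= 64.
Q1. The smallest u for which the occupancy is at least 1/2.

Answer: u = 45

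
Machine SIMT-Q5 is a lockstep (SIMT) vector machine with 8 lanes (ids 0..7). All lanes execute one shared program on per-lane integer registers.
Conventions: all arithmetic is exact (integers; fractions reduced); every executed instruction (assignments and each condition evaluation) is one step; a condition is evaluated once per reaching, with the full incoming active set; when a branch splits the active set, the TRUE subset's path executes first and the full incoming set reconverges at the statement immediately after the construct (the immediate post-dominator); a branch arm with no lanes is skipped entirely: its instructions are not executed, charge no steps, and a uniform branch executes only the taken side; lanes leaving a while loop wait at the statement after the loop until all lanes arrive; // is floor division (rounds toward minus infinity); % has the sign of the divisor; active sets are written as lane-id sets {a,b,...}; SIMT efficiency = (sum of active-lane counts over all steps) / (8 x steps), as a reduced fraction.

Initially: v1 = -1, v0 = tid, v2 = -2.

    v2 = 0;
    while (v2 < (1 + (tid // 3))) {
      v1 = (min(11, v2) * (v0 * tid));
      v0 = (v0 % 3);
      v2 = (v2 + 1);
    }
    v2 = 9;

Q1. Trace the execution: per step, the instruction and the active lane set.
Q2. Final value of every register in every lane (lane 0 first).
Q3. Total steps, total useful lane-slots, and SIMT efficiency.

step 0: v2 <- 0                      {0,1,2,3,4,5,6,7}
step 1: eval (v2 < (1 + (tid // 3))) {0,1,2,3,4,5,6,7}
step 2: v1 <- (min(11, v2) * (v0 * tid)) {0,1,2,3,4,5,6,7}
step 3: v0 <- (v0 % 3)               {0,1,2,3,4,5,6,7}
step 4: v2 <- (v2 + 1)               {0,1,2,3,4,5,6,7}
step 5: eval (v2 < (1 + (tid // 3))) {0,1,2,3,4,5,6,7}
step 6: v1 <- (min(11, v2) * (v0 * tid)) {3,4,5,6,7}
step 7: v0 <- (v0 % 3)               {3,4,5,6,7}
step 8: v2 <- (v2 + 1)               {3,4,5,6,7}
step 9: eval (v2 < (1 + (tid // 3))) {3,4,5,6,7}
step 10: v1 <- (min(11, v2) * (v0 * tid)) {6,7}
step 11: v0 <- (v0 % 3)               {6,7}
step 12: v2 <- (v2 + 1)               {6,7}
step 13: eval (v2 < (1 + (tid // 3))) {6,7}
step 14: v2 <- 9                      {0,1,2,3,4,5,6,7}

Answer: 15 steps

v1: 0,0,0,0,4,10,0,14
v0: 0,1,2,0,1,2,0,1
v2: 9,9,9,9,9,9,9,9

steps = 15; useful = 84; efficiency = 84/120 = 7/10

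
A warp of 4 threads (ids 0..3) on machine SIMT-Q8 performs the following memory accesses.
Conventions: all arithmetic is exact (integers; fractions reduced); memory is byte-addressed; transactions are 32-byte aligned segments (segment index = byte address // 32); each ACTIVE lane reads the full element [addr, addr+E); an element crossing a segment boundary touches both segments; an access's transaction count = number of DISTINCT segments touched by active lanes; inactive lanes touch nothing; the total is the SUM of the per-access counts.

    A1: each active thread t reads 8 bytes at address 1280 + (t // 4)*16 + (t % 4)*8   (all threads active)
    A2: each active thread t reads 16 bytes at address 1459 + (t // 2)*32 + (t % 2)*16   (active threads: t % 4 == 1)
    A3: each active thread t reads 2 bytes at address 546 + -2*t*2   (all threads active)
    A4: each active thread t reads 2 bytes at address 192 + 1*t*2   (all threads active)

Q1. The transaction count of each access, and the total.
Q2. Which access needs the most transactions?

A1: 1 transaction
A2: 1 transaction
A3: 2 transactions
A4: 1 transaction

Answer: 1,1,2,1; total 5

Answer: A3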